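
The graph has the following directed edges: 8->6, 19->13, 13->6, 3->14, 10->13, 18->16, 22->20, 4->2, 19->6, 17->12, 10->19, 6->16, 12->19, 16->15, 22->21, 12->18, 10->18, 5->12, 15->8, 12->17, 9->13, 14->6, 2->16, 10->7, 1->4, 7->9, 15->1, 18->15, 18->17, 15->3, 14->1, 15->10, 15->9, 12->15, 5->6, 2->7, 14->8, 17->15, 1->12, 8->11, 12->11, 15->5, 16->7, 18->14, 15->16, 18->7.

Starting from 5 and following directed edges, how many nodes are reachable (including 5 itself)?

19

BFS from 5 visits: 5, 6, 12, 16, 11, 15, 17, 18, 19, 7, 1, 3, 8, 9, 10, 14, 13, 4, 2
Reachable nodes: 19 of 22 total.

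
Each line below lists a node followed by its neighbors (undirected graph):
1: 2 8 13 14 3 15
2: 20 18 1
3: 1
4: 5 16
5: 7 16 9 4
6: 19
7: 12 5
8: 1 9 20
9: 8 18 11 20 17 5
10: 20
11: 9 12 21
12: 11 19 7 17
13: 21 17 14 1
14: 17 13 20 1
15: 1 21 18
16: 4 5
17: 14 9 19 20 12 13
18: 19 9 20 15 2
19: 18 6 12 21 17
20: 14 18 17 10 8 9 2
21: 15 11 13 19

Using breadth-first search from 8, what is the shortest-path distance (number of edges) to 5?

2

Level 0: 8
Level 1: 1, 9, 20
Level 2: 2, 3, 5, 10, 11, 13, 14, 15, 17, 18
Level 3: 4, 7, 12, 16, 19, 21
Level 4: 6
5 first appears at level 2.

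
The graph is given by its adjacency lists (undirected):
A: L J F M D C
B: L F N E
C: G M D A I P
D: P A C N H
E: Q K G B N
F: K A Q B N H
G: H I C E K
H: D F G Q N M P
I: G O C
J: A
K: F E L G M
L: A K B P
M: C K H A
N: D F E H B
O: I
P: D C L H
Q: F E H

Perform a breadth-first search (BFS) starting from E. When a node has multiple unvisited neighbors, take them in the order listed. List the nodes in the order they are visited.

Visit E; enqueue Q, K, G, B, N → queue [Q, K, G, B, N]
Visit Q; enqueue F, H → queue [K, G, B, N, F, H]
Visit K; enqueue L, M → queue [G, B, N, F, H, L, M]
Visit G; enqueue I, C → queue [B, N, F, H, L, M, I, C]
Visit B → queue [N, F, H, L, M, I, C]
Visit N; enqueue D → queue [F, H, L, M, I, C, D]
Visit F; enqueue A → queue [H, L, M, I, C, D, A]
Visit H; enqueue P → queue [L, M, I, C, D, A, P]
Visit L → queue [M, I, C, D, A, P]
Visit M → queue [I, C, D, A, P]
Visit I; enqueue O → queue [C, D, A, P, O]
Visit C → queue [D, A, P, O]
Visit D → queue [A, P, O]
Visit A; enqueue J → queue [P, O, J]
Visit P → queue [O, J]
Visit O → queue [J]
Visit J → queue []

E Q K G B N F H L M I C D A P O J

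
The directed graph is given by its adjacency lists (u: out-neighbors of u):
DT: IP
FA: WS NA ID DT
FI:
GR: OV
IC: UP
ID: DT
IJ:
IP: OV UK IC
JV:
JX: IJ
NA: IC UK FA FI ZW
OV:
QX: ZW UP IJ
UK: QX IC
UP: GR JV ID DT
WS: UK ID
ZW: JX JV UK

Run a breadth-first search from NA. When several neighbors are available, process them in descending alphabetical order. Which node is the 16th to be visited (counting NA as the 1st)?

IP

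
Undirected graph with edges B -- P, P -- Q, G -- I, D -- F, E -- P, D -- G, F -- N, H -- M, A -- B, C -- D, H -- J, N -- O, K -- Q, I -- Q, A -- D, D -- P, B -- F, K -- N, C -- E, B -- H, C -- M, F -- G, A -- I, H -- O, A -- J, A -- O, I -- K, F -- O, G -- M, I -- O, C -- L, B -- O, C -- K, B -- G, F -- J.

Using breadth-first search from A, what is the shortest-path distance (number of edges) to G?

Level 0: A
Level 1: B, D, I, J, O
Level 2: C, F, G, H, K, N, P, Q
Level 3: E, L, M
G first appears at level 2.

2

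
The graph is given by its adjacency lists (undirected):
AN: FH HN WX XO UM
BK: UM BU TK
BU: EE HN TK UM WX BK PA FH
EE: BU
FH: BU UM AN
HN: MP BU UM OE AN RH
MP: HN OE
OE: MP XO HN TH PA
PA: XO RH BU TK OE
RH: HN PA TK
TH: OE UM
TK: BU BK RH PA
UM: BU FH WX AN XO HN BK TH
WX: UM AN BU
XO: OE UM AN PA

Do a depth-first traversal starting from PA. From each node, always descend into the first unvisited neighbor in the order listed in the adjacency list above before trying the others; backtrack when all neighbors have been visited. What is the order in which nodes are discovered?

Visit PA
PA → XO
XO → OE
OE → MP
MP → HN
HN → BU
BU → EE
BU → TK
TK → BK
BK → UM
UM → FH
FH → AN
AN → WX
UM → TH
TK → RH

PA, XO, OE, MP, HN, BU, EE, TK, BK, UM, FH, AN, WX, TH, RH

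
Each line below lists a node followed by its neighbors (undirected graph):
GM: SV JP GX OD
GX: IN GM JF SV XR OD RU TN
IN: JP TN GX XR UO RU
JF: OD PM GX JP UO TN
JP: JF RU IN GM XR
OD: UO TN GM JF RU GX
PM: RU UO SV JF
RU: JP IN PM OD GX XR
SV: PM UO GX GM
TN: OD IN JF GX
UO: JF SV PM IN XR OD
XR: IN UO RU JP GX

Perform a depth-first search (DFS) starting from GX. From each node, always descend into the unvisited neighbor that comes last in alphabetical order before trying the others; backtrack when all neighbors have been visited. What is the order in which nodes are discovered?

GX, XR, UO, SV, PM, RU, OD, TN, JF, JP, IN, GM

Visit GX
GX → XR
XR → UO
UO → SV
SV → PM
PM → RU
RU → OD
OD → TN
TN → JF
JF → JP
JP → IN
JP → GM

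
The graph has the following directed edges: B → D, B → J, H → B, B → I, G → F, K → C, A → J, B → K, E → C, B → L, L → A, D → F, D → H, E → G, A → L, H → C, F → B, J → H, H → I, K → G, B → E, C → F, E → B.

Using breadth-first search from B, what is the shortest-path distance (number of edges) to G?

2

Level 0: B
Level 1: D, E, I, J, K, L
Level 2: A, C, F, G, H
G first appears at level 2.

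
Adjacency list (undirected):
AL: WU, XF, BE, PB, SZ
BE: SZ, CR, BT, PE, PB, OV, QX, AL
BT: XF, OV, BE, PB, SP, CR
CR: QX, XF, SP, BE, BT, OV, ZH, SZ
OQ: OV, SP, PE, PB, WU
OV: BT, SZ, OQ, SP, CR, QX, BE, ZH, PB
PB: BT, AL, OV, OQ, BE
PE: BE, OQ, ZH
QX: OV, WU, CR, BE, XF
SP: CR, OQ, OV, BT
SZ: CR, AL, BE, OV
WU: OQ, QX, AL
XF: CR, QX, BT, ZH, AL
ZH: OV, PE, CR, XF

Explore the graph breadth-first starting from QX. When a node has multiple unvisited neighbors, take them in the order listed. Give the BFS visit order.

Visit QX; enqueue OV, WU, CR, BE, XF → queue [OV, WU, CR, BE, XF]
Visit OV; enqueue BT, SZ, OQ, SP, ZH, PB → queue [WU, CR, BE, XF, BT, SZ, OQ, SP, ZH, PB]
Visit WU; enqueue AL → queue [CR, BE, XF, BT, SZ, OQ, SP, ZH, PB, AL]
Visit CR → queue [BE, XF, BT, SZ, OQ, SP, ZH, PB, AL]
Visit BE; enqueue PE → queue [XF, BT, SZ, OQ, SP, ZH, PB, AL, PE]
Visit XF → queue [BT, SZ, OQ, SP, ZH, PB, AL, PE]
Visit BT → queue [SZ, OQ, SP, ZH, PB, AL, PE]
Visit SZ → queue [OQ, SP, ZH, PB, AL, PE]
Visit OQ → queue [SP, ZH, PB, AL, PE]
Visit SP → queue [ZH, PB, AL, PE]
Visit ZH → queue [PB, AL, PE]
Visit PB → queue [AL, PE]
Visit AL → queue [PE]
Visit PE → queue []

QX → OV → WU → CR → BE → XF → BT → SZ → OQ → SP → ZH → PB → AL → PE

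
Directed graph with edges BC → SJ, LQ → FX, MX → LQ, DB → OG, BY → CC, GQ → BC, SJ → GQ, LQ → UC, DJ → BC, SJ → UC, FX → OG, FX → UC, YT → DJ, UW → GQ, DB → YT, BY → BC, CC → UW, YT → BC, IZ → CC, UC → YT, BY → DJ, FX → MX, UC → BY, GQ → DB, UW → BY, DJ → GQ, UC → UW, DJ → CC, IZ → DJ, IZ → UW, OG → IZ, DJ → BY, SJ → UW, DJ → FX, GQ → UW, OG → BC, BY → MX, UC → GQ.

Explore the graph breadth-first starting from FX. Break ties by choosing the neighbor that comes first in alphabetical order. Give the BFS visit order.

Visit FX; enqueue MX, OG, UC → queue [MX, OG, UC]
Visit MX; enqueue LQ → queue [OG, UC, LQ]
Visit OG; enqueue BC, IZ → queue [UC, LQ, BC, IZ]
Visit UC; enqueue BY, GQ, UW, YT → queue [LQ, BC, IZ, BY, GQ, UW, YT]
Visit LQ → queue [BC, IZ, BY, GQ, UW, YT]
Visit BC; enqueue SJ → queue [IZ, BY, GQ, UW, YT, SJ]
Visit IZ; enqueue CC, DJ → queue [BY, GQ, UW, YT, SJ, CC, DJ]
Visit BY → queue [GQ, UW, YT, SJ, CC, DJ]
Visit GQ; enqueue DB → queue [UW, YT, SJ, CC, DJ, DB]
Visit UW → queue [YT, SJ, CC, DJ, DB]
Visit YT → queue [SJ, CC, DJ, DB]
Visit SJ → queue [CC, DJ, DB]
Visit CC → queue [DJ, DB]
Visit DJ → queue [DB]
Visit DB → queue []

FX → MX → OG → UC → LQ → BC → IZ → BY → GQ → UW → YT → SJ → CC → DJ → DB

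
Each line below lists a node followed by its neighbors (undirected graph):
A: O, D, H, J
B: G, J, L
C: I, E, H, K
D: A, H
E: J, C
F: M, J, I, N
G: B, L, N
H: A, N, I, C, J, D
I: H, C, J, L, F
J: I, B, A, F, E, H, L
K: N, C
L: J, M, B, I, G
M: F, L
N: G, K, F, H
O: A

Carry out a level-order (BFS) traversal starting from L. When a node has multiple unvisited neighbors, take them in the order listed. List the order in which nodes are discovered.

L, J, M, B, I, G, A, F, E, H, C, N, O, D, K

Visit L; enqueue J, M, B, I, G → queue [J, M, B, I, G]
Visit J; enqueue A, F, E, H → queue [M, B, I, G, A, F, E, H]
Visit M → queue [B, I, G, A, F, E, H]
Visit B → queue [I, G, A, F, E, H]
Visit I; enqueue C → queue [G, A, F, E, H, C]
Visit G; enqueue N → queue [A, F, E, H, C, N]
Visit A; enqueue O, D → queue [F, E, H, C, N, O, D]
Visit F → queue [E, H, C, N, O, D]
Visit E → queue [H, C, N, O, D]
Visit H → queue [C, N, O, D]
Visit C; enqueue K → queue [N, O, D, K]
Visit N → queue [O, D, K]
Visit O → queue [D, K]
Visit D → queue [K]
Visit K → queue []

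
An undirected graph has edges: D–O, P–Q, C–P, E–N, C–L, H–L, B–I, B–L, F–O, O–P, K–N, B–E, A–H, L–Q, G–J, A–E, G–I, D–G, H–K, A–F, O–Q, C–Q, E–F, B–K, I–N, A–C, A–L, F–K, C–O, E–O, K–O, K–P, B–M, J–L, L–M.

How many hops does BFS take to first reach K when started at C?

Level 0: C
Level 1: A, L, O, P, Q
Level 2: B, D, E, F, H, J, K, M
Level 3: G, I, N
K first appears at level 2.

2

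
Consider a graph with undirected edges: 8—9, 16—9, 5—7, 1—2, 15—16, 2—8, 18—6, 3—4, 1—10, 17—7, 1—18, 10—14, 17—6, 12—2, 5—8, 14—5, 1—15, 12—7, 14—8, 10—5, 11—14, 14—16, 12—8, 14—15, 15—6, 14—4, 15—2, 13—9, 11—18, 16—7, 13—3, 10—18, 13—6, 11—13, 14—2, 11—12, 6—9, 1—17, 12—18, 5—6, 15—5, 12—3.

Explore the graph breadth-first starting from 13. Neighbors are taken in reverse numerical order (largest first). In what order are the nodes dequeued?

13, 11, 9, 6, 3, 18, 14, 12, 16, 8, 17, 15, 5, 4, 10, 1, 2, 7

Visit 13; enqueue 11, 9, 6, 3 → queue [11, 9, 6, 3]
Visit 11; enqueue 18, 14, 12 → queue [9, 6, 3, 18, 14, 12]
Visit 9; enqueue 16, 8 → queue [6, 3, 18, 14, 12, 16, 8]
Visit 6; enqueue 17, 15, 5 → queue [3, 18, 14, 12, 16, 8, 17, 15, 5]
Visit 3; enqueue 4 → queue [18, 14, 12, 16, 8, 17, 15, 5, 4]
Visit 18; enqueue 10, 1 → queue [14, 12, 16, 8, 17, 15, 5, 4, 10, 1]
Visit 14; enqueue 2 → queue [12, 16, 8, 17, 15, 5, 4, 10, 1, 2]
Visit 12; enqueue 7 → queue [16, 8, 17, 15, 5, 4, 10, 1, 2, 7]
Visit 16 → queue [8, 17, 15, 5, 4, 10, 1, 2, 7]
Visit 8 → queue [17, 15, 5, 4, 10, 1, 2, 7]
Visit 17 → queue [15, 5, 4, 10, 1, 2, 7]
Visit 15 → queue [5, 4, 10, 1, 2, 7]
Visit 5 → queue [4, 10, 1, 2, 7]
Visit 4 → queue [10, 1, 2, 7]
Visit 10 → queue [1, 2, 7]
Visit 1 → queue [2, 7]
Visit 2 → queue [7]
Visit 7 → queue []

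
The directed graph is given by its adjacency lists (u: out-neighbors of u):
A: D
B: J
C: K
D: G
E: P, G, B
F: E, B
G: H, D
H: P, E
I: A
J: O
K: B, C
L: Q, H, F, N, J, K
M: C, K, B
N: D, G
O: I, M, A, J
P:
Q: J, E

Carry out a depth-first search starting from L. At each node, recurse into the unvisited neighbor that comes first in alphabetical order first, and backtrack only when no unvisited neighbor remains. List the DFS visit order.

Visit L
L → F
F → B
B → J
J → O
O → A
A → D
D → G
G → H
H → E
E → P
O → I
O → M
M → C
C → K
L → N
L → Q

L, F, B, J, O, A, D, G, H, E, P, I, M, C, K, N, Q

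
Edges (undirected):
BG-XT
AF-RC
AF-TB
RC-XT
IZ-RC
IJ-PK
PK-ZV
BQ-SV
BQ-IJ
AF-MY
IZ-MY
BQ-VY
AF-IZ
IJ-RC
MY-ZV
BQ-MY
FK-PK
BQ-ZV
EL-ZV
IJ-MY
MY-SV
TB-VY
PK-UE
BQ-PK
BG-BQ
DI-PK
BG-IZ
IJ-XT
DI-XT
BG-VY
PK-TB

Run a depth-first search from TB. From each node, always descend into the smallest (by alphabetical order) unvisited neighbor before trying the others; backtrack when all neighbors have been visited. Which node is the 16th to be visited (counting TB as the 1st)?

UE

Visit TB
TB → AF
AF → IZ
IZ → BG
BG → BQ
BQ → IJ
IJ → MY
MY → SV
MY → ZV
ZV → EL
ZV → PK
PK → DI
DI → XT
XT → RC
PK → FK
PK → UE
BQ → VY

Visit order: TB, AF, IZ, BG, BQ, IJ, MY, SV, ZV, EL, PK, DI, XT, RC, FK, UE, VY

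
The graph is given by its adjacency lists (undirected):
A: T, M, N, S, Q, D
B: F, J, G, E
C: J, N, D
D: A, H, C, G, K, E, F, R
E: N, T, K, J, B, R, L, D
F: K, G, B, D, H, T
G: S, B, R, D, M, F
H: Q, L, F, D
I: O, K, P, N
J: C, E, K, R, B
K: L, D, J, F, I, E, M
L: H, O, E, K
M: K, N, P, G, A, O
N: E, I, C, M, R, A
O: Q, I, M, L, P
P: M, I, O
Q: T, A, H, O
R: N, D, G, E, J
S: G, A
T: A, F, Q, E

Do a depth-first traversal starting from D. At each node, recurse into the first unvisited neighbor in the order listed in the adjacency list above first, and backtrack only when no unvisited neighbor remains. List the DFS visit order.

Visit D
D → A
A → T
T → F
F → K
K → L
L → H
H → Q
Q → O
O → I
I → P
P → M
M → N
N → E
E → J
J → C
J → R
R → G
G → S
G → B

D, A, T, F, K, L, H, Q, O, I, P, M, N, E, J, C, R, G, S, B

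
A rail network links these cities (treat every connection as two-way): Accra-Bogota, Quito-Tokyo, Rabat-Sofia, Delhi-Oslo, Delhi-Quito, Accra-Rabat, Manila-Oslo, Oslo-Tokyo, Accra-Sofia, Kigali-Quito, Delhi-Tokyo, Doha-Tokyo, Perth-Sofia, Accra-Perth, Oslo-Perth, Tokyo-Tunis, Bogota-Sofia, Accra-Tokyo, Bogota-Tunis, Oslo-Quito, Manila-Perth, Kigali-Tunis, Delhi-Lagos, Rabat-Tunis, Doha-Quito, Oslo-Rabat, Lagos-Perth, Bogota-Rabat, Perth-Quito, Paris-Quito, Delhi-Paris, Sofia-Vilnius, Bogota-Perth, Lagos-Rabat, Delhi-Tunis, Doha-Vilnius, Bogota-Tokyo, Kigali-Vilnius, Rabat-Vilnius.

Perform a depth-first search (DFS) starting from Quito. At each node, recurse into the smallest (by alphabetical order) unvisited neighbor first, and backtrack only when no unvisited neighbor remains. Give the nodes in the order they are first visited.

Visit Quito
Quito → Delhi
Delhi → Lagos
Lagos → Perth
Perth → Accra
Accra → Bogota
Bogota → Rabat
Rabat → Oslo
Oslo → Manila
Oslo → Tokyo
Tokyo → Doha
Doha → Vilnius
Vilnius → Kigali
Kigali → Tunis
Vilnius → Sofia
Delhi → Paris

Quito, Delhi, Lagos, Perth, Accra, Bogota, Rabat, Oslo, Manila, Tokyo, Doha, Vilnius, Kigali, Tunis, Sofia, Paris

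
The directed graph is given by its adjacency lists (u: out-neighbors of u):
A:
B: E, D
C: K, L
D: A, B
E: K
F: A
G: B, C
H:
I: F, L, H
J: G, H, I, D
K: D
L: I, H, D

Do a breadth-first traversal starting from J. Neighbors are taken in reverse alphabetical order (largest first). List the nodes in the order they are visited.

Visit J; enqueue I, H, G, D → queue [I, H, G, D]
Visit I; enqueue L, F → queue [H, G, D, L, F]
Visit H → queue [G, D, L, F]
Visit G; enqueue C, B → queue [D, L, F, C, B]
Visit D; enqueue A → queue [L, F, C, B, A]
Visit L → queue [F, C, B, A]
Visit F → queue [C, B, A]
Visit C; enqueue K → queue [B, A, K]
Visit B; enqueue E → queue [A, K, E]
Visit A → queue [K, E]
Visit K → queue [E]
Visit E → queue []

J I H G D L F C B A K E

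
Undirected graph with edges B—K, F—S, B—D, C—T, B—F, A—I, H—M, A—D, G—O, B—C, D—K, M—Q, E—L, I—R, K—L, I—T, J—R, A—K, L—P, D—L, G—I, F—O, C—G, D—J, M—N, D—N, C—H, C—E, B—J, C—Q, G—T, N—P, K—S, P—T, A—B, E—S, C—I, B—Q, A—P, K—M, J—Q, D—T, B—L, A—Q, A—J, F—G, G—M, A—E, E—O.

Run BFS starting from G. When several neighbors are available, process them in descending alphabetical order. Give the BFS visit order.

Visit G; enqueue T, O, M, I, F, C → queue [T, O, M, I, F, C]
Visit T; enqueue P, D → queue [O, M, I, F, C, P, D]
Visit O; enqueue E → queue [M, I, F, C, P, D, E]
Visit M; enqueue Q, N, K, H → queue [I, F, C, P, D, E, Q, N, K, H]
Visit I; enqueue R, A → queue [F, C, P, D, E, Q, N, K, H, R, A]
Visit F; enqueue S, B → queue [C, P, D, E, Q, N, K, H, R, A, S, B]
Visit C → queue [P, D, E, Q, N, K, H, R, A, S, B]
Visit P; enqueue L → queue [D, E, Q, N, K, H, R, A, S, B, L]
Visit D; enqueue J → queue [E, Q, N, K, H, R, A, S, B, L, J]
Visit E → queue [Q, N, K, H, R, A, S, B, L, J]
Visit Q → queue [N, K, H, R, A, S, B, L, J]
Visit N → queue [K, H, R, A, S, B, L, J]
Visit K → queue [H, R, A, S, B, L, J]
Visit H → queue [R, A, S, B, L, J]
Visit R → queue [A, S, B, L, J]
Visit A → queue [S, B, L, J]
Visit S → queue [B, L, J]
Visit B → queue [L, J]
Visit L → queue [J]
Visit J → queue []

G, T, O, M, I, F, C, P, D, E, Q, N, K, H, R, A, S, B, L, J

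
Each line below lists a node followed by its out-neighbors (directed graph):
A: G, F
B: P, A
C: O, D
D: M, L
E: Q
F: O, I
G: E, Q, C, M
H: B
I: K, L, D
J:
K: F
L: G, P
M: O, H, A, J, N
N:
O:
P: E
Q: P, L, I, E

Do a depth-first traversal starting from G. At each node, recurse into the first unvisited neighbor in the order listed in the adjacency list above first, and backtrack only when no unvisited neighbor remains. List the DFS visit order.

G -> E -> Q -> P -> L -> I -> K -> F -> O -> D -> M -> H -> B -> A -> J -> N -> C

Visit G
G → E
E → Q
Q → P
Q → L
Q → I
I → K
K → F
F → O
I → D
D → M
M → H
H → B
B → A
M → J
M → N
G → C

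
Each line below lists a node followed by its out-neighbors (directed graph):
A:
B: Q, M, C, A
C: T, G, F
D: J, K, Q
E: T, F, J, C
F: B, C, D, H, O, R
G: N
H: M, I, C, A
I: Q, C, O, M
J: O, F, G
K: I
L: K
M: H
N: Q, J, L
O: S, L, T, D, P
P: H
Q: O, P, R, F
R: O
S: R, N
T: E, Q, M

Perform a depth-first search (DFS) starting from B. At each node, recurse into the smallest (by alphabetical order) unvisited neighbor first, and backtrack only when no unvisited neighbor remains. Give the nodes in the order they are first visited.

B -> A -> C -> F -> D -> J -> G -> N -> L -> K -> I -> M -> H -> O -> P -> S -> R -> T -> E -> Q

Visit B
B → A
B → C
C → F
F → D
D → J
J → G
G → N
N → L
L → K
K → I
I → M
M → H
I → O
O → P
O → S
S → R
O → T
T → E
T → Q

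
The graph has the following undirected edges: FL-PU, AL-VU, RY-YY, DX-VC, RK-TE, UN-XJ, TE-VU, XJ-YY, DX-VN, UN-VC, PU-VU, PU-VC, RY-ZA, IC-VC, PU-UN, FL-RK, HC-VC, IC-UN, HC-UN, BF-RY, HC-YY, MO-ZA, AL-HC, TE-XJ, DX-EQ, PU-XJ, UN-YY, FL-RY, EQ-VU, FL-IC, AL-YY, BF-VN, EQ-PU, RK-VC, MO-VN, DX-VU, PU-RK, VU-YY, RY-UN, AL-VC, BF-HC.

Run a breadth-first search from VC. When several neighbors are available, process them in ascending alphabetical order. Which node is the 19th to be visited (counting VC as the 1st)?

Visit VC; enqueue AL, DX, HC, IC, PU, RK, UN → queue [AL, DX, HC, IC, PU, RK, UN]
Visit AL; enqueue VU, YY → queue [DX, HC, IC, PU, RK, UN, VU, YY]
Visit DX; enqueue EQ, VN → queue [HC, IC, PU, RK, UN, VU, YY, EQ, VN]
Visit HC; enqueue BF → queue [IC, PU, RK, UN, VU, YY, EQ, VN, BF]
Visit IC; enqueue FL → queue [PU, RK, UN, VU, YY, EQ, VN, BF, FL]
Visit PU; enqueue XJ → queue [RK, UN, VU, YY, EQ, VN, BF, FL, XJ]
Visit RK; enqueue TE → queue [UN, VU, YY, EQ, VN, BF, FL, XJ, TE]
Visit UN; enqueue RY → queue [VU, YY, EQ, VN, BF, FL, XJ, TE, RY]
Visit VU → queue [YY, EQ, VN, BF, FL, XJ, TE, RY]
Visit YY → queue [EQ, VN, BF, FL, XJ, TE, RY]
Visit EQ → queue [VN, BF, FL, XJ, TE, RY]
Visit VN; enqueue MO → queue [BF, FL, XJ, TE, RY, MO]
Visit BF → queue [FL, XJ, TE, RY, MO]
Visit FL → queue [XJ, TE, RY, MO]
Visit XJ → queue [TE, RY, MO]
Visit TE → queue [RY, MO]
Visit RY; enqueue ZA → queue [MO, ZA]
Visit MO → queue [ZA]
Visit ZA → queue []

Visit order: VC, AL, DX, HC, IC, PU, RK, UN, VU, YY, EQ, VN, BF, FL, XJ, TE, RY, MO, ZA

ZA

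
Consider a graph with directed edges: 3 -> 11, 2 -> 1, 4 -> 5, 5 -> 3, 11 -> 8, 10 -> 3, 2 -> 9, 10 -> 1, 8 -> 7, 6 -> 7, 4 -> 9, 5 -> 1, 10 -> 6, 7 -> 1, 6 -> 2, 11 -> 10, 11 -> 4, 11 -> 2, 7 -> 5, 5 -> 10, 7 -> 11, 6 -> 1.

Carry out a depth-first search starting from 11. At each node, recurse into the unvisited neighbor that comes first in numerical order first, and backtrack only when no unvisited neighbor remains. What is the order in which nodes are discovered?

11, 2, 1, 9, 4, 5, 3, 10, 6, 7, 8

Visit 11
11 → 2
2 → 1
2 → 9
11 → 4
4 → 5
5 → 3
5 → 10
10 → 6
6 → 7
11 → 8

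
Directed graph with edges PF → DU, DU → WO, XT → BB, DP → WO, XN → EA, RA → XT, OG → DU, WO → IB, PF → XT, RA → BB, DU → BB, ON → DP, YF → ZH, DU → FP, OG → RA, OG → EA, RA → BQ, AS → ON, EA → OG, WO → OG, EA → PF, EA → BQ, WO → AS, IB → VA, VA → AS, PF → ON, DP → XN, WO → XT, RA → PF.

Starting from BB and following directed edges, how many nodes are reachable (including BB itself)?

1

BFS from BB visits: BB
Reachable nodes: 1 of 18 total.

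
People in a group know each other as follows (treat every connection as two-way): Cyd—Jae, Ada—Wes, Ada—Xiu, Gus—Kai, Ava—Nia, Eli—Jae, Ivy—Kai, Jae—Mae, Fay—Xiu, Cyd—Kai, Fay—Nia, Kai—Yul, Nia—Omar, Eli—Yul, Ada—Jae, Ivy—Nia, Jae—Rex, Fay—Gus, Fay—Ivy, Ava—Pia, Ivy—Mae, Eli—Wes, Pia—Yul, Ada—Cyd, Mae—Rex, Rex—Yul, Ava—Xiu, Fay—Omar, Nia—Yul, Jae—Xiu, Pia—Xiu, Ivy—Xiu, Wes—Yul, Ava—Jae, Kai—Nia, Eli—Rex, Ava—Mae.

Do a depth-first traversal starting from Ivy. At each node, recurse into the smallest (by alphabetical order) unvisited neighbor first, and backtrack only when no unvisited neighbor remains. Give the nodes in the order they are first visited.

Ivy Fay Gus Kai Cyd Ada Jae Ava Mae Rex Eli Wes Yul Nia Omar Pia Xiu

Visit Ivy
Ivy → Fay
Fay → Gus
Gus → Kai
Kai → Cyd
Cyd → Ada
Ada → Jae
Jae → Ava
Ava → Mae
Mae → Rex
Rex → Eli
Eli → Wes
Wes → Yul
Yul → Nia
Nia → Omar
Yul → Pia
Pia → Xiu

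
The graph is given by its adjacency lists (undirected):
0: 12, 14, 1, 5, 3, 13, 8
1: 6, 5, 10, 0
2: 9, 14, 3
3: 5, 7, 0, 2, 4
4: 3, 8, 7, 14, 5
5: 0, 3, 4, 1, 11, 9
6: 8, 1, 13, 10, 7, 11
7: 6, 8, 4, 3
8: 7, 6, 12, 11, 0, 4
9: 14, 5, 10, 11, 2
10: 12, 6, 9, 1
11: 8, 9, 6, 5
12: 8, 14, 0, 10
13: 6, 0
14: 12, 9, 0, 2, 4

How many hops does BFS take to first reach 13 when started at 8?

2

Level 0: 8
Level 1: 0, 4, 6, 7, 11, 12
Level 2: 1, 3, 5, 9, 10, 13, 14
Level 3: 2
13 first appears at level 2.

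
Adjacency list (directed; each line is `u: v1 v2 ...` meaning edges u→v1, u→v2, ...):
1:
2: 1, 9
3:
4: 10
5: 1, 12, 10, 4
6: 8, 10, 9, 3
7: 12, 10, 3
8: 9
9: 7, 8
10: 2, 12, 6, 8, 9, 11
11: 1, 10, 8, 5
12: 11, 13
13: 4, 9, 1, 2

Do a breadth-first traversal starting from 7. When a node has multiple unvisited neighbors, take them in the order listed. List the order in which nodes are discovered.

Visit 7; enqueue 12, 10, 3 → queue [12, 10, 3]
Visit 12; enqueue 11, 13 → queue [10, 3, 11, 13]
Visit 10; enqueue 2, 6, 8, 9 → queue [3, 11, 13, 2, 6, 8, 9]
Visit 3 → queue [11, 13, 2, 6, 8, 9]
Visit 11; enqueue 1, 5 → queue [13, 2, 6, 8, 9, 1, 5]
Visit 13; enqueue 4 → queue [2, 6, 8, 9, 1, 5, 4]
Visit 2 → queue [6, 8, 9, 1, 5, 4]
Visit 6 → queue [8, 9, 1, 5, 4]
Visit 8 → queue [9, 1, 5, 4]
Visit 9 → queue [1, 5, 4]
Visit 1 → queue [5, 4]
Visit 5 → queue [4]
Visit 4 → queue []

7 12 10 3 11 13 2 6 8 9 1 5 4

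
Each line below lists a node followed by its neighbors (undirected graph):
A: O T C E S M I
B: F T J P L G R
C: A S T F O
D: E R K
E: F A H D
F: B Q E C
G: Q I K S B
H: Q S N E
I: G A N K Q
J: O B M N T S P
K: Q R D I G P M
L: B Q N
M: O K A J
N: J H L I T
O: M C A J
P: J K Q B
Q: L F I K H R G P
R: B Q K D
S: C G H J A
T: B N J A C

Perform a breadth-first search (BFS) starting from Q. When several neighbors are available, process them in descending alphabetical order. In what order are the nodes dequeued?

Q, R, P, L, K, I, H, G, F, D, B, J, N, M, A, S, E, C, T, O

Visit Q; enqueue R, P, L, K, I, H, G, F → queue [R, P, L, K, I, H, G, F]
Visit R; enqueue D, B → queue [P, L, K, I, H, G, F, D, B]
Visit P; enqueue J → queue [L, K, I, H, G, F, D, B, J]
Visit L; enqueue N → queue [K, I, H, G, F, D, B, J, N]
Visit K; enqueue M → queue [I, H, G, F, D, B, J, N, M]
Visit I; enqueue A → queue [H, G, F, D, B, J, N, M, A]
Visit H; enqueue S, E → queue [G, F, D, B, J, N, M, A, S, E]
Visit G → queue [F, D, B, J, N, M, A, S, E]
Visit F; enqueue C → queue [D, B, J, N, M, A, S, E, C]
Visit D → queue [B, J, N, M, A, S, E, C]
Visit B; enqueue T → queue [J, N, M, A, S, E, C, T]
Visit J; enqueue O → queue [N, M, A, S, E, C, T, O]
Visit N → queue [M, A, S, E, C, T, O]
Visit M → queue [A, S, E, C, T, O]
Visit A → queue [S, E, C, T, O]
Visit S → queue [E, C, T, O]
Visit E → queue [C, T, O]
Visit C → queue [T, O]
Visit T → queue [O]
Visit O → queue []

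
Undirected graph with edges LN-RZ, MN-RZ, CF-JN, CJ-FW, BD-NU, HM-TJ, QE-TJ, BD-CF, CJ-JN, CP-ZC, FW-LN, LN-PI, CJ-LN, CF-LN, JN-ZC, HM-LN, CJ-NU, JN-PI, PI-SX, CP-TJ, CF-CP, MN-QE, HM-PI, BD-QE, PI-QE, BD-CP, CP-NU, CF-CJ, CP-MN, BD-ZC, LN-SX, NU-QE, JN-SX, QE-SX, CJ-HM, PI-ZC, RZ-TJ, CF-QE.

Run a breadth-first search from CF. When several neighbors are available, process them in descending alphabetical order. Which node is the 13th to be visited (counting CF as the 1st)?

RZ

Visit CF; enqueue QE, LN, JN, CP, CJ, BD → queue [QE, LN, JN, CP, CJ, BD]
Visit QE; enqueue TJ, SX, PI, NU, MN → queue [LN, JN, CP, CJ, BD, TJ, SX, PI, NU, MN]
Visit LN; enqueue RZ, HM, FW → queue [JN, CP, CJ, BD, TJ, SX, PI, NU, MN, RZ, HM, FW]
Visit JN; enqueue ZC → queue [CP, CJ, BD, TJ, SX, PI, NU, MN, RZ, HM, FW, ZC]
Visit CP → queue [CJ, BD, TJ, SX, PI, NU, MN, RZ, HM, FW, ZC]
Visit CJ → queue [BD, TJ, SX, PI, NU, MN, RZ, HM, FW, ZC]
Visit BD → queue [TJ, SX, PI, NU, MN, RZ, HM, FW, ZC]
Visit TJ → queue [SX, PI, NU, MN, RZ, HM, FW, ZC]
Visit SX → queue [PI, NU, MN, RZ, HM, FW, ZC]
Visit PI → queue [NU, MN, RZ, HM, FW, ZC]
Visit NU → queue [MN, RZ, HM, FW, ZC]
Visit MN → queue [RZ, HM, FW, ZC]
Visit RZ → queue [HM, FW, ZC]
Visit HM → queue [FW, ZC]
Visit FW → queue [ZC]
Visit ZC → queue []

Visit order: CF, QE, LN, JN, CP, CJ, BD, TJ, SX, PI, NU, MN, RZ, HM, FW, ZC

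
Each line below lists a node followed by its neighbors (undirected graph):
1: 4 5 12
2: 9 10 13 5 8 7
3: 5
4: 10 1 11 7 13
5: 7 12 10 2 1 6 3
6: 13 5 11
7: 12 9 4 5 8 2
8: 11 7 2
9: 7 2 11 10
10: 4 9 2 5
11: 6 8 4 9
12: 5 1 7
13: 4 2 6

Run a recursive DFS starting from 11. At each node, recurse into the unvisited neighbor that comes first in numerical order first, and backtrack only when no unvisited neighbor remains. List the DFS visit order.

Visit 11
11 → 4
4 → 1
1 → 5
5 → 2
2 → 7
7 → 8
7 → 9
9 → 10
7 → 12
2 → 13
13 → 6
5 → 3

11, 4, 1, 5, 2, 7, 8, 9, 10, 12, 13, 6, 3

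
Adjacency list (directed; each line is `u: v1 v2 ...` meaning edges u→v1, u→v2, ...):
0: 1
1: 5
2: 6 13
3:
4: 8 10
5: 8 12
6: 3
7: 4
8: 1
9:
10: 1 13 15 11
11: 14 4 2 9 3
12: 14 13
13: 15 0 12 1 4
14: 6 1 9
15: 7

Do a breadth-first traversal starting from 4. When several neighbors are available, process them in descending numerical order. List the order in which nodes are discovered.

Visit 4; enqueue 10, 8 → queue [10, 8]
Visit 10; enqueue 15, 13, 11, 1 → queue [8, 15, 13, 11, 1]
Visit 8 → queue [15, 13, 11, 1]
Visit 15; enqueue 7 → queue [13, 11, 1, 7]
Visit 13; enqueue 12, 0 → queue [11, 1, 7, 12, 0]
Visit 11; enqueue 14, 9, 3, 2 → queue [1, 7, 12, 0, 14, 9, 3, 2]
Visit 1; enqueue 5 → queue [7, 12, 0, 14, 9, 3, 2, 5]
Visit 7 → queue [12, 0, 14, 9, 3, 2, 5]
Visit 12 → queue [0, 14, 9, 3, 2, 5]
Visit 0 → queue [14, 9, 3, 2, 5]
Visit 14; enqueue 6 → queue [9, 3, 2, 5, 6]
Visit 9 → queue [3, 2, 5, 6]
Visit 3 → queue [2, 5, 6]
Visit 2 → queue [5, 6]
Visit 5 → queue [6]
Visit 6 → queue []

4 → 10 → 8 → 15 → 13 → 11 → 1 → 7 → 12 → 0 → 14 → 9 → 3 → 2 → 5 → 6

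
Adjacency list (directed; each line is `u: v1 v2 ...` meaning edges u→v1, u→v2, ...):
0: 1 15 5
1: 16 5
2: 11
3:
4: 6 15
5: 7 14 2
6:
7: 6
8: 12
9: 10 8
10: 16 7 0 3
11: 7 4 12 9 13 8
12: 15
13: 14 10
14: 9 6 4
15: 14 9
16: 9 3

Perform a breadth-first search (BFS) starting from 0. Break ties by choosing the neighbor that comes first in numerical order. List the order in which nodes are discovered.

Visit 0; enqueue 1, 5, 15 → queue [1, 5, 15]
Visit 1; enqueue 16 → queue [5, 15, 16]
Visit 5; enqueue 2, 7, 14 → queue [15, 16, 2, 7, 14]
Visit 15; enqueue 9 → queue [16, 2, 7, 14, 9]
Visit 16; enqueue 3 → queue [2, 7, 14, 9, 3]
Visit 2; enqueue 11 → queue [7, 14, 9, 3, 11]
Visit 7; enqueue 6 → queue [14, 9, 3, 11, 6]
Visit 14; enqueue 4 → queue [9, 3, 11, 6, 4]
Visit 9; enqueue 8, 10 → queue [3, 11, 6, 4, 8, 10]
Visit 3 → queue [11, 6, 4, 8, 10]
Visit 11; enqueue 12, 13 → queue [6, 4, 8, 10, 12, 13]
Visit 6 → queue [4, 8, 10, 12, 13]
Visit 4 → queue [8, 10, 12, 13]
Visit 8 → queue [10, 12, 13]
Visit 10 → queue [12, 13]
Visit 12 → queue [13]
Visit 13 → queue []

0 → 1 → 5 → 15 → 16 → 2 → 7 → 14 → 9 → 3 → 11 → 6 → 4 → 8 → 10 → 12 → 13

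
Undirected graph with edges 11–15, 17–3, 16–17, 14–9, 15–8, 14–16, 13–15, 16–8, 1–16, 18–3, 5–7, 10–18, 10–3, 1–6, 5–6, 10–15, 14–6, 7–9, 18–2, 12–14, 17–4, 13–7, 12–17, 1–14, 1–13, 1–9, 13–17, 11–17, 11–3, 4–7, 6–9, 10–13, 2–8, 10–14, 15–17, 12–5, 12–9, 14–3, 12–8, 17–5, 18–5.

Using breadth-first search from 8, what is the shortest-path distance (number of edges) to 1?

Level 0: 8
Level 1: 2, 12, 15, 16
Level 2: 1, 5, 9, 10, 11, 13, 14, 17, 18
Level 3: 3, 4, 6, 7
1 first appears at level 2.

2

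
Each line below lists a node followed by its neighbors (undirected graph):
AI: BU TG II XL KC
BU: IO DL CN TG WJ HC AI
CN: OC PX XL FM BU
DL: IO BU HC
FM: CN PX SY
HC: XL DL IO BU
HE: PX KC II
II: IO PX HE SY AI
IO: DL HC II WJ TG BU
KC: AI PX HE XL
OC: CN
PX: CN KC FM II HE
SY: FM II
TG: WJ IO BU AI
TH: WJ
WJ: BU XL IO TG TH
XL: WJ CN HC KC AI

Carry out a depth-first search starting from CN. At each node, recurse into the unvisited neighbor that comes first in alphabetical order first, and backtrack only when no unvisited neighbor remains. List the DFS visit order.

CN → BU → AI → II → HE → KC → PX → FM → SY → XL → HC → DL → IO → TG → WJ → TH → OC

Visit CN
CN → BU
BU → AI
AI → II
II → HE
HE → KC
KC → PX
PX → FM
FM → SY
KC → XL
XL → HC
HC → DL
DL → IO
IO → TG
TG → WJ
WJ → TH
CN → OC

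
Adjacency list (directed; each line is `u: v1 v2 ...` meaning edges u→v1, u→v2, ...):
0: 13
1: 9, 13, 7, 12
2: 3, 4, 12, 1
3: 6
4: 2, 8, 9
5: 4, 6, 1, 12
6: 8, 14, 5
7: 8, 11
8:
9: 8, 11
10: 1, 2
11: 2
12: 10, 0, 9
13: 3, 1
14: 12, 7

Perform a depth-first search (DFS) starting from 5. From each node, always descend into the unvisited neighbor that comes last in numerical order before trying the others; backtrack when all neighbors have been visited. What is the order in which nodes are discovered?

5 12 10 2 4 9 11 8 3 6 14 7 1 13 0

Visit 5
5 → 12
12 → 10
10 → 2
2 → 4
4 → 9
9 → 11
9 → 8
2 → 3
3 → 6
6 → 14
14 → 7
2 → 1
1 → 13
12 → 0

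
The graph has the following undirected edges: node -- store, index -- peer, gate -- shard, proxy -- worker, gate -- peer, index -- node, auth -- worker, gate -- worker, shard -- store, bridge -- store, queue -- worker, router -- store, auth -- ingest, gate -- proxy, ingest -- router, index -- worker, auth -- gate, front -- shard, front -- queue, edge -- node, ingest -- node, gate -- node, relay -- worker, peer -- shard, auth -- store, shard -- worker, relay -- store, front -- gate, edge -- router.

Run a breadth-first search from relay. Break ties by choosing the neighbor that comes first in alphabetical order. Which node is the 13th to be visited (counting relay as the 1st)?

ingest

Visit relay; enqueue store, worker → queue [store, worker]
Visit store; enqueue auth, bridge, node, router, shard → queue [worker, auth, bridge, node, router, shard]
Visit worker; enqueue gate, index, proxy, queue → queue [auth, bridge, node, router, shard, gate, index, proxy, queue]
Visit auth; enqueue ingest → queue [bridge, node, router, shard, gate, index, proxy, queue, ingest]
Visit bridge → queue [node, router, shard, gate, index, proxy, queue, ingest]
Visit node; enqueue edge → queue [router, shard, gate, index, proxy, queue, ingest, edge]
Visit router → queue [shard, gate, index, proxy, queue, ingest, edge]
Visit shard; enqueue front, peer → queue [gate, index, proxy, queue, ingest, edge, front, peer]
Visit gate → queue [index, proxy, queue, ingest, edge, front, peer]
Visit index → queue [proxy, queue, ingest, edge, front, peer]
Visit proxy → queue [queue, ingest, edge, front, peer]
Visit queue → queue [ingest, edge, front, peer]
Visit ingest → queue [edge, front, peer]
Visit edge → queue [front, peer]
Visit front → queue [peer]
Visit peer → queue []

Visit order: relay, store, worker, auth, bridge, node, router, shard, gate, index, proxy, queue, ingest, edge, front, peer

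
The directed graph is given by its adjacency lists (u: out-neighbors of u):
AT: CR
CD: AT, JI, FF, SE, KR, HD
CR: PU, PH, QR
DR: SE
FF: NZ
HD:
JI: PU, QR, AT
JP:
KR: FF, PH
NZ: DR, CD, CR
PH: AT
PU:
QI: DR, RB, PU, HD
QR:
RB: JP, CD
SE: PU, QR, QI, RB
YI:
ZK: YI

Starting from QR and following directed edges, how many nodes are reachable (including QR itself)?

1

BFS from QR visits: QR
Reachable nodes: 1 of 18 total.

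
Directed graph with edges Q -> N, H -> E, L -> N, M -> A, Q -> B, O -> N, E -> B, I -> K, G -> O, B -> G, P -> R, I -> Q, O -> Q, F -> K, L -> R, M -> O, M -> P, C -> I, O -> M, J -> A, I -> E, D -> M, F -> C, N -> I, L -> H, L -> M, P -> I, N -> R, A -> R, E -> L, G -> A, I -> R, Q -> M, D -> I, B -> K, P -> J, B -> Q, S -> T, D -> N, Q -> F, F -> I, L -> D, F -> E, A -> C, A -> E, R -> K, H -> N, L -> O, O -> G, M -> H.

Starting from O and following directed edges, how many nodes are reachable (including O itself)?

18

BFS from O visits: O, G, M, N, Q, A, H, P, I, R, B, F, C, E, J, K, L, D
Reachable nodes: 18 of 20 total.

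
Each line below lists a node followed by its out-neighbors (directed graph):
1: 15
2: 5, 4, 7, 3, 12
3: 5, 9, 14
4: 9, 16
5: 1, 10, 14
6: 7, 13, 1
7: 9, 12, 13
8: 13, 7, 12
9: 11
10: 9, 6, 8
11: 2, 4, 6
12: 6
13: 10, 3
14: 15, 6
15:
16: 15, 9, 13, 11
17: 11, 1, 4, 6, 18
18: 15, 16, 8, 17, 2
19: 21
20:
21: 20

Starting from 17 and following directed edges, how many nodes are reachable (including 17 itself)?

18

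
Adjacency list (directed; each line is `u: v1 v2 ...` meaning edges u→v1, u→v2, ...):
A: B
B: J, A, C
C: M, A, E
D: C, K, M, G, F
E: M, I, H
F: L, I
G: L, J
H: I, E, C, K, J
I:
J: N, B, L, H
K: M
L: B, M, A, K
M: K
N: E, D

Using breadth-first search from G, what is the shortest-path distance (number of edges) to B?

2

Level 0: G
Level 1: J, L
Level 2: A, B, H, K, M, N
Level 3: C, D, E, I
Level 4: F
B first appears at level 2.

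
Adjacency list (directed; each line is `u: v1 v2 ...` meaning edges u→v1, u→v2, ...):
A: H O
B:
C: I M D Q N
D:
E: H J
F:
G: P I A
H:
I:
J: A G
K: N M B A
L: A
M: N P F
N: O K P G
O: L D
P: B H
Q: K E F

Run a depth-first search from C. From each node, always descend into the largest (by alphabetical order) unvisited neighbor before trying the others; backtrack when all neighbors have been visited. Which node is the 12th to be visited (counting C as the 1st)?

G

Visit C
C → Q
Q → K
K → N
N → P
P → H
P → B
N → O
O → L
L → A
O → D
N → G
G → I
K → M
M → F
Q → E
E → J

Visit order: C, Q, K, N, P, H, B, O, L, A, D, G, I, M, F, E, J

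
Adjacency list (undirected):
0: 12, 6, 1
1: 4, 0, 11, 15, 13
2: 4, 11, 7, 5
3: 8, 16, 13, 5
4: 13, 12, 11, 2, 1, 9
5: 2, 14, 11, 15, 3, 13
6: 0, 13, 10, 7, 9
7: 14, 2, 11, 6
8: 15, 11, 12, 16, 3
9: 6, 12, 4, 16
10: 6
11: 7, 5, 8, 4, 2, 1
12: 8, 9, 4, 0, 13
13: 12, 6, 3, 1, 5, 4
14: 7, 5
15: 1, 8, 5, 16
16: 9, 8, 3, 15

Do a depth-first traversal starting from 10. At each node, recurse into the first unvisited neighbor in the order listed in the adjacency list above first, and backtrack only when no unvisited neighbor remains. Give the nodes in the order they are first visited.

Visit 10
10 → 6
6 → 0
0 → 12
12 → 8
8 → 15
15 → 1
1 → 4
4 → 13
13 → 3
3 → 16
16 → 9
3 → 5
5 → 2
2 → 11
11 → 7
7 → 14

10 6 0 12 8 15 1 4 13 3 16 9 5 2 11 7 14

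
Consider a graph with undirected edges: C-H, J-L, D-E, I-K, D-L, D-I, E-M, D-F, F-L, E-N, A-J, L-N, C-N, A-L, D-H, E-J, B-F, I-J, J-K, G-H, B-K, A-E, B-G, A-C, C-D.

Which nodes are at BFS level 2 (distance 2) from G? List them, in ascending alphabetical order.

C, D, F, K

Level 0: G
Level 1: B, H
Level 2: C, D, F, K
Level 3: A, E, I, J, L, N
Level 4: M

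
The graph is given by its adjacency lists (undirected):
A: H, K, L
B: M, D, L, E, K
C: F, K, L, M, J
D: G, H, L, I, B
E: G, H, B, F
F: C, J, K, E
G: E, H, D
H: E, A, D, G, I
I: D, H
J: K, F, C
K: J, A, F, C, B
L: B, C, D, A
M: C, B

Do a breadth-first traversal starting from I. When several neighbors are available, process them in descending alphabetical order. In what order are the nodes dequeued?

Visit I; enqueue H, D → queue [H, D]
Visit H; enqueue G, E, A → queue [D, G, E, A]
Visit D; enqueue L, B → queue [G, E, A, L, B]
Visit G → queue [E, A, L, B]
Visit E; enqueue F → queue [A, L, B, F]
Visit A; enqueue K → queue [L, B, F, K]
Visit L; enqueue C → queue [B, F, K, C]
Visit B; enqueue M → queue [F, K, C, M]
Visit F; enqueue J → queue [K, C, M, J]
Visit K → queue [C, M, J]
Visit C → queue [M, J]
Visit M → queue [J]
Visit J → queue []

I → H → D → G → E → A → L → B → F → K → C → M → J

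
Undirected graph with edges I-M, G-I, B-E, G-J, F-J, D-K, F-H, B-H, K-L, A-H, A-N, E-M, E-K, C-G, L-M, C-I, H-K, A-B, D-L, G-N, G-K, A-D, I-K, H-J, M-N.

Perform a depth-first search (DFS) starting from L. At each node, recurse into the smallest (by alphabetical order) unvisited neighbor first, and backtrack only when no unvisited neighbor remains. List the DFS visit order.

L, D, A, B, E, K, G, C, I, M, N, J, F, H

Visit L
L → D
D → A
A → B
B → E
E → K
K → G
G → C
C → I
I → M
M → N
G → J
J → F
F → H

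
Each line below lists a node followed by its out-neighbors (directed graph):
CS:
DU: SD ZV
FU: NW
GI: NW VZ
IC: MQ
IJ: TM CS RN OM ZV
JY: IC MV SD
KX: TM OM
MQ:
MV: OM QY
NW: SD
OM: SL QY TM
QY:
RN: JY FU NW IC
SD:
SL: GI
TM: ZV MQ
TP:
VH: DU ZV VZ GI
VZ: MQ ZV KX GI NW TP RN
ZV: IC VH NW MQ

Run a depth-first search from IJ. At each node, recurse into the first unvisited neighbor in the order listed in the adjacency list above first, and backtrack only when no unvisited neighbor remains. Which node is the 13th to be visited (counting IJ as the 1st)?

Visit IJ
IJ → TM
TM → ZV
ZV → IC
IC → MQ
ZV → VH
VH → DU
DU → SD
VH → VZ
VZ → KX
KX → OM
OM → SL
SL → GI
GI → NW
OM → QY
VZ → TP
VZ → RN
RN → JY
JY → MV
RN → FU
IJ → CS

Visit order: IJ, TM, ZV, IC, MQ, VH, DU, SD, VZ, KX, OM, SL, GI, NW, QY, TP, RN, JY, MV, FU, CS

GI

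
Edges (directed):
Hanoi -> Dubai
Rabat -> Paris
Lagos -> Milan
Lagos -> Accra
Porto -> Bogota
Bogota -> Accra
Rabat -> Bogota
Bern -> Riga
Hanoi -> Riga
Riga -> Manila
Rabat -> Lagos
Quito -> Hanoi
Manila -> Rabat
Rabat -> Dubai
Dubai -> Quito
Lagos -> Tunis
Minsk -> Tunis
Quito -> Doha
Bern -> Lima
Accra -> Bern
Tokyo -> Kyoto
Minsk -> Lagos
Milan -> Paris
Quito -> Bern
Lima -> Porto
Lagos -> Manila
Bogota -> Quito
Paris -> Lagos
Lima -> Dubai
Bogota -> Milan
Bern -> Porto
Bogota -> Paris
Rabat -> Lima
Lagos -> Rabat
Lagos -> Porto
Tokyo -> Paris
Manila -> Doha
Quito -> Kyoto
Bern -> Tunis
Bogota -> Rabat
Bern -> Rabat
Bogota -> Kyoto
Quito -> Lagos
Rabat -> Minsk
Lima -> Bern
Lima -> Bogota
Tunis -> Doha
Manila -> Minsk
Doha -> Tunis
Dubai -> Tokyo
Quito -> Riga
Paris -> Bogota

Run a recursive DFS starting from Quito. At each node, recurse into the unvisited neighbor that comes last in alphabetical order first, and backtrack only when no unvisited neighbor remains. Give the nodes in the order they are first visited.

Quito → Riga → Manila → Rabat → Paris → Lagos → Tunis → Doha → Porto → Bogota → Milan → Kyoto → Accra → Bern → Lima → Dubai → Tokyo → Minsk → Hanoi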